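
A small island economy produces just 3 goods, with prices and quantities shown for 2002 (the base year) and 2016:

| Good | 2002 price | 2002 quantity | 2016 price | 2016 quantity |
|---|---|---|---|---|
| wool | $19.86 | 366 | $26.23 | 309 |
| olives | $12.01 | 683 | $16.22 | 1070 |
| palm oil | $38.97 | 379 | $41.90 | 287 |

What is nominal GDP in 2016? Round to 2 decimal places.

$37485.77

Nominal GDP 2016 = Σ (p_2016 × q_2016) = 26.23·309 + 16.22·1070 + 41.90·287 = 37485.77.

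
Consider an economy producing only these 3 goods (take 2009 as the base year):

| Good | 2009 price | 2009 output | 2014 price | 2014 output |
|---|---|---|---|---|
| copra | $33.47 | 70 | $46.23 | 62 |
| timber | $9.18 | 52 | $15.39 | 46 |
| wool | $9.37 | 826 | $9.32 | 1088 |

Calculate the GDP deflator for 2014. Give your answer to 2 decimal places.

Nominal GDP 2014 = 46.23·62 + 15.39·46 + 9.32·1088 = 13714.36.
Real GDP 2014 (at 2009 prices) = 33.47·62 + 9.18·46 + 9.37·1088 = 12691.98.
Deflator = Nominal/Real × 100 = 13714.36/12691.98 × 100 = 108.055.

108.06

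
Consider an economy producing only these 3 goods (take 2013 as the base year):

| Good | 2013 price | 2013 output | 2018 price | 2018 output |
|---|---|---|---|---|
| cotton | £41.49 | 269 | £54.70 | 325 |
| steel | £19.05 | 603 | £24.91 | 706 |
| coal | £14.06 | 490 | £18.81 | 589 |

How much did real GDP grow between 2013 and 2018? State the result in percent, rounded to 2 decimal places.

19.22%

Real GDP 2013 = Nominal GDP 2013 = 41.49·269 + 19.05·603 + 14.06·490 = 29537.36.
Real GDP 2018 (at 2013 prices) = 41.49·325 + 19.05·706 + 14.06·589 = 35214.89.
Real growth = 35214.89/29537.36 − 1 = 0.1922.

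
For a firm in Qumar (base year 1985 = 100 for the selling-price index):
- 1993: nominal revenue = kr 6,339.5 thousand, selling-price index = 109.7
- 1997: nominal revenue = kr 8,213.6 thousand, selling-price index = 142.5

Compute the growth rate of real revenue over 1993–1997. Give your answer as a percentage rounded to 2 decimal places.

Deflate each year: 1993 → 6339.5/1.097 = 5778.94; 1997 → 8213.6/1.425 = 5763.93.
So real revenue changed by 5763.93/5778.94 − 1 = -0.0026, i.e. -0.26%.

-0.26%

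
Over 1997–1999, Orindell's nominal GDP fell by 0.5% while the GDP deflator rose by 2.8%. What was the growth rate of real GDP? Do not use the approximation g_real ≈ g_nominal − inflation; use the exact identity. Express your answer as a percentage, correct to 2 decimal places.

(1 + g_nom) = (1 + g_real)(1 + π), so g_real = 0.9950 / 1.0280 − 1 = -0.03210.

-3.21%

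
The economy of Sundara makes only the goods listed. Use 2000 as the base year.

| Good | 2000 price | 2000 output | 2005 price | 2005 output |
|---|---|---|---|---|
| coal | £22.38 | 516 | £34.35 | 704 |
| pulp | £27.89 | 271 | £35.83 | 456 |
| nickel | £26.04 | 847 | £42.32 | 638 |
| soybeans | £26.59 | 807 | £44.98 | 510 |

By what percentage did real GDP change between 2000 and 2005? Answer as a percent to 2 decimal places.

Real GDP 2000 = Nominal GDP 2000 = 22.38·516 + 27.89·271 + 26.04·847 + 26.59·807 = 62620.28.
Real GDP 2005 (at 2000 prices) = 22.38·704 + 27.89·456 + 26.04·638 + 26.59·510 = 58647.78.
Real growth = 58647.78/62620.28 − 1 = -0.0634.

-6.34%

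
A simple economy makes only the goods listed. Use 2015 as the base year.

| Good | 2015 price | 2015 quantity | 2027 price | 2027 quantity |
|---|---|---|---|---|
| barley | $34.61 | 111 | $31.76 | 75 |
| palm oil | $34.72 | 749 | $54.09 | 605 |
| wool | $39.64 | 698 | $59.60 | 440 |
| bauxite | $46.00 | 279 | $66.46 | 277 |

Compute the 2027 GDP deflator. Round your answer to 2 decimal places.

148.26

Nominal GDP 2027 = 31.76·75 + 54.09·605 + 59.60·440 + 66.46·277 = 79739.87.
Real GDP 2027 (at 2015 prices) = 34.61·75 + 34.72·605 + 39.64·440 + 46.00·277 = 53784.95.
Deflator = Nominal/Real × 100 = 79739.87/53784.95 × 100 = 148.257.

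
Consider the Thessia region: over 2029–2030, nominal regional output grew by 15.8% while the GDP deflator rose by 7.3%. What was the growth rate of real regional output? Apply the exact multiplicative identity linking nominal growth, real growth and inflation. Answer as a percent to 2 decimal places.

7.92%

(1 + g_nom) = (1 + g_real)(1 + π), so g_real = 1.1580 / 1.0730 − 1 = 0.07922.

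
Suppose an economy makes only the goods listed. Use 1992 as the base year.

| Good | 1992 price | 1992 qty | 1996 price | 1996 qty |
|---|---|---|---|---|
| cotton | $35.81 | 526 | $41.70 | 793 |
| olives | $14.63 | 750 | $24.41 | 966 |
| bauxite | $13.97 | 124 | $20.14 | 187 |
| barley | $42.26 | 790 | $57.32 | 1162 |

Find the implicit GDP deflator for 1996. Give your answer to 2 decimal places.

Nominal GDP 1996 = 41.70·793 + 24.41·966 + 20.14·187 + 57.32·1162 = 127020.18.
Real GDP 1996 (at 1992 prices) = 35.81·793 + 14.63·966 + 13.97·187 + 42.26·1162 = 94248.42.
Deflator = Nominal/Real × 100 = 127020.18/94248.42 × 100 = 134.772.

134.77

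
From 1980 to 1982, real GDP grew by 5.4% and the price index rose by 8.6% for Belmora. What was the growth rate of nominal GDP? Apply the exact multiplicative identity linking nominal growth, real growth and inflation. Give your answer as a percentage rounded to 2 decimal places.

14.46%

(1 + g_nom) = (1 + g_real)(1 + π) = 1.0540 × 1.0860 = 1.14464.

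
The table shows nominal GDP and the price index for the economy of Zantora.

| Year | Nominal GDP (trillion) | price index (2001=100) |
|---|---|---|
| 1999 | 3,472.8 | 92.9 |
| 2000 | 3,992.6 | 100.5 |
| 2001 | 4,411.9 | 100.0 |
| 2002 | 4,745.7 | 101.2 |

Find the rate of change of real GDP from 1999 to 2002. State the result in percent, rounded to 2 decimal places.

25.45%

Real GDP 1999 = 3472.8/0.929 = 3738.21.
Real GDP 2002 = 4745.7/1.012 = 4689.43.
Change = 4689.43/3738.21 − 1 = 0.2545.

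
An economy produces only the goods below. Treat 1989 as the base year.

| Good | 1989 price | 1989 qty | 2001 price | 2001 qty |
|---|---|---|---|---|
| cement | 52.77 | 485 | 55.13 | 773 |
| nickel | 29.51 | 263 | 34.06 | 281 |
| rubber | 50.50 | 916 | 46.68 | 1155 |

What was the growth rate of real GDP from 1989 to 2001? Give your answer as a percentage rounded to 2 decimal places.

34.92%

Real GDP 1989 = Nominal GDP 1989 = 52.77·485 + 29.51·263 + 50.50·916 = 79612.58.
Real GDP 2001 (at 1989 prices) = 52.77·773 + 29.51·281 + 50.50·1155 = 107411.02.
Real growth = 107411.02/79612.58 − 1 = 0.3492.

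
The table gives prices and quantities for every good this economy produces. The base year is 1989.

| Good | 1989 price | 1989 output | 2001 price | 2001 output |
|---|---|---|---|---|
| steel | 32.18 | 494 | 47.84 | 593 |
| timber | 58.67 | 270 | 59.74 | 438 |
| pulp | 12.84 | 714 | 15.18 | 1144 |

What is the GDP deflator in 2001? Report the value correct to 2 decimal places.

120.90

Nominal GDP 2001 = 47.84·593 + 59.74·438 + 15.18·1144 = 71901.16.
Real GDP 2001 (at 1989 prices) = 32.18·593 + 58.67·438 + 12.84·1144 = 59469.16.
Deflator = Nominal/Real × 100 = 71901.16/59469.16 × 100 = 120.905.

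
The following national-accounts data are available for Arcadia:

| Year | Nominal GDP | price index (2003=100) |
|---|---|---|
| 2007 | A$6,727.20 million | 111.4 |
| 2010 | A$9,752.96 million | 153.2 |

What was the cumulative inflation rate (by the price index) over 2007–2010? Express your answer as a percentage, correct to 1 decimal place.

Price-level change = 153.2 / 111.4 − 1 = 0.3752.

37.5%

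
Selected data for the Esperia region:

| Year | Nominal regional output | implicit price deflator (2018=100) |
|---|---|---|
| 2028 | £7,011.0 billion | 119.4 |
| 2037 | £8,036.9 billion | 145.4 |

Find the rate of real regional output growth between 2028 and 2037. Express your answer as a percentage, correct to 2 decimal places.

-5.87%

Real regional output 2028 = 7011.0 / 1.194 = 5871.86.
Real regional output 2037 = 8036.9 / 1.454 = 5527.44.
Real growth = 5527.44 / 5871.86 − 1 = -0.0587.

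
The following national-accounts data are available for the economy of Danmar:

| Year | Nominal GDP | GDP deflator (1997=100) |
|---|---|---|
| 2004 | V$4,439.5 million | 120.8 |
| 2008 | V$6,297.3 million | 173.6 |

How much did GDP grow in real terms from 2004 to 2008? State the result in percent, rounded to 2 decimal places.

-1.30%

Deflate each year: 2004 → 4439.5/1.208 = 3675.08; 2008 → 6297.3/1.736 = 3627.48.
So real GDP changed by 3627.48/3675.08 − 1 = -0.0130, i.e. -1.30%.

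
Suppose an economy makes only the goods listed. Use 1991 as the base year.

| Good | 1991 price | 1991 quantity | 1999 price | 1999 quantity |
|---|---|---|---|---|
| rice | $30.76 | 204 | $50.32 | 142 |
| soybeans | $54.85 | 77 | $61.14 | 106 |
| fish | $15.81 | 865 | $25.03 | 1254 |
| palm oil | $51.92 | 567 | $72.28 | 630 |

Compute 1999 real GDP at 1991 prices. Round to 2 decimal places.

$62717.36

Real GDP 1999 = Σ (p_1991 × q_1999) = 30.76·142 + 54.85·106 + 15.81·1254 + 51.92·630 = 62717.36.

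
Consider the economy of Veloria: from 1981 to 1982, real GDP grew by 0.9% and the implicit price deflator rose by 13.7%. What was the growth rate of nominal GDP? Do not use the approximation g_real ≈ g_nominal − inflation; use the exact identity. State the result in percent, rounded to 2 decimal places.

14.72%

(1 + g_nom) = (1 + g_real)(1 + π) = 1.0090 × 1.1370 = 1.14723.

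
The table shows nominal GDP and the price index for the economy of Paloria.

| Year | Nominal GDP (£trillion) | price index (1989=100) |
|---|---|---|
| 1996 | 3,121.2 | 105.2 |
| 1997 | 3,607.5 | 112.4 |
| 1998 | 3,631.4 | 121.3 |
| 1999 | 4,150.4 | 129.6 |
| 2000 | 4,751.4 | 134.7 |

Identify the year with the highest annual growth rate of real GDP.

2000

1997: real = 3607.5/1.124 = 3209.52; growth vs 1996 (2966.92) = 8.18%.
1998: real = 3631.4/1.213 = 2993.73; growth vs 1997 (3209.52) = -6.72%.
1999: real = 4150.4/1.296 = 3202.47; growth vs 1998 (2993.73) = 6.97%.
2000: real = 4751.4/1.347 = 3527.39; growth vs 1999 (3202.47) = 10.15%.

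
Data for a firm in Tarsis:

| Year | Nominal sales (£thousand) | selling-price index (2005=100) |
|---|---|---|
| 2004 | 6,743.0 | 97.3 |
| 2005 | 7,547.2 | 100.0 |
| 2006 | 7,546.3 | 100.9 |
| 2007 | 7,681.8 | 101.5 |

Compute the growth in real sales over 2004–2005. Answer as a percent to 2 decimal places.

Real sales 2004 = 6743.0/0.973 = 6930.11.
Real sales 2005 = 7547.2/1.000 = 7547.20.
Change = 7547.20/6930.11 − 1 = 0.0890.

8.90%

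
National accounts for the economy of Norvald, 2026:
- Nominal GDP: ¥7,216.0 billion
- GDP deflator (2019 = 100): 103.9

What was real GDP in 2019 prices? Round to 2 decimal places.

Real GDP = Nominal / (GDP deflator/100) = 7216.0 / 1.039 = 6945.14.

¥6,945.14 billion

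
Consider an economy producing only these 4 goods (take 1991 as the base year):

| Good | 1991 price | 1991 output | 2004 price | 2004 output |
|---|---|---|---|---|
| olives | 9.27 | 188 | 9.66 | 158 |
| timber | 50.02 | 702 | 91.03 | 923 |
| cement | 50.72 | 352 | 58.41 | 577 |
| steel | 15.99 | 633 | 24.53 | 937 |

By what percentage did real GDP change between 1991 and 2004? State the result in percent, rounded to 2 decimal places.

41.72%

Real GDP 1991 = Nominal GDP 1991 = 9.27·188 + 50.02·702 + 50.72·352 + 15.99·633 = 64831.91.
Real GDP 2004 (at 1991 prices) = 9.27·158 + 50.02·923 + 50.72·577 + 15.99·937 = 91881.19.
Real growth = 91881.19/64831.91 − 1 = 0.4172.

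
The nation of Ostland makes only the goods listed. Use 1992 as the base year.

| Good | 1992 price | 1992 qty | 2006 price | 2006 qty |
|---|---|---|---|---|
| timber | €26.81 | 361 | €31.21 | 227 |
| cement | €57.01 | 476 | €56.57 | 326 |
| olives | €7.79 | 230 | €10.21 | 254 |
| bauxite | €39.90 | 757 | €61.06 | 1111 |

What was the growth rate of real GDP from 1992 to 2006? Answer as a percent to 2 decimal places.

3.15%

Real GDP 1992 = Nominal GDP 1992 = 26.81·361 + 57.01·476 + 7.79·230 + 39.90·757 = 68811.17.
Real GDP 2006 (at 1992 prices) = 26.81·227 + 57.01·326 + 7.79·254 + 39.90·1111 = 70978.69.
Real growth = 70978.69/68811.17 − 1 = 0.0315.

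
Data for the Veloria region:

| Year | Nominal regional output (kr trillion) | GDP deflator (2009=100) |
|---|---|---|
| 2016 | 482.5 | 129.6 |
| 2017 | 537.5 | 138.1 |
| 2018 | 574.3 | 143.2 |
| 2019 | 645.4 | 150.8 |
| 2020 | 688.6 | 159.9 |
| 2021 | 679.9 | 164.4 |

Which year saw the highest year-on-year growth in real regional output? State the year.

2017: real = 537.5/1.381 = 389.21; growth vs 2016 (372.30) = 4.54%.
2018: real = 574.3/1.432 = 401.05; growth vs 2017 (389.21) = 3.04%.
2019: real = 645.4/1.508 = 427.98; growth vs 2018 (401.05) = 6.71%.
2020: real = 688.6/1.599 = 430.64; growth vs 2019 (427.98) = 0.62%.
2021: real = 679.9/1.644 = 413.56; growth vs 2020 (430.64) = -3.97%.

2019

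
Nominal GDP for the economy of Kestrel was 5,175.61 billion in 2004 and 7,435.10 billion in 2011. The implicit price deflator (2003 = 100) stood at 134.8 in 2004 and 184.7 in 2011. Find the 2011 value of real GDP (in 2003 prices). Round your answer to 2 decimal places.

Real GDP = Nominal / (implicit price deflator/100) = 7435.10 / 1.847 = 4025.50.

4,025.50 billion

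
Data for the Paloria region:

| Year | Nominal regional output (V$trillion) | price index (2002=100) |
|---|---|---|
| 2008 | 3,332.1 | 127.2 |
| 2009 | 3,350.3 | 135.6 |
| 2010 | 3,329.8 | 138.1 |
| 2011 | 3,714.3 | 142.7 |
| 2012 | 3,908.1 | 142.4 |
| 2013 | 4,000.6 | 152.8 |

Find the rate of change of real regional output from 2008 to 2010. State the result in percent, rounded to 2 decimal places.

-7.96%

Real regional output 2008 = 3332.1/1.272 = 2619.58.
Real regional output 2010 = 3329.8/1.381 = 2411.15.
Change = 2411.15/2619.58 − 1 = -0.0796.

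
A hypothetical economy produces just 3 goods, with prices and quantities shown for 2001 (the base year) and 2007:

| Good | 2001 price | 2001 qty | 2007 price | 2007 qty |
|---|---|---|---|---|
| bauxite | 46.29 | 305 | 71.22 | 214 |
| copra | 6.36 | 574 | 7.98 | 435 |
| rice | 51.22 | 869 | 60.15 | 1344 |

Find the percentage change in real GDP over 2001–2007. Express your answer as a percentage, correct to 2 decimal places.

30.88%

Real GDP 2001 = Nominal GDP 2001 = 46.29·305 + 6.36·574 + 51.22·869 = 62279.27.
Real GDP 2007 (at 2001 prices) = 46.29·214 + 6.36·435 + 51.22·1344 = 81512.34.
Real growth = 81512.34/62279.27 − 1 = 0.3088.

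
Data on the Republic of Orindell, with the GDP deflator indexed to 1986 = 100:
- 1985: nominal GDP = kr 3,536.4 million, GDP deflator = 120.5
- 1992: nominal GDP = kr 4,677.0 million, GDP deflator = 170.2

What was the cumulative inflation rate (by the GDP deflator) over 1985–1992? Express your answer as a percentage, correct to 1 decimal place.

Price-level change = 170.2 / 120.5 − 1 = 0.4124.

41.2%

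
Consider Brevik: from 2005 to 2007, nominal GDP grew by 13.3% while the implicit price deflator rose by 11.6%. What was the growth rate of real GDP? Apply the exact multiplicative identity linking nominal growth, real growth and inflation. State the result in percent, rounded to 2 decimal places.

(1 + g_nom) = (1 + g_real)(1 + π), so g_real = 1.1330 / 1.1160 − 1 = 0.01523.

1.52%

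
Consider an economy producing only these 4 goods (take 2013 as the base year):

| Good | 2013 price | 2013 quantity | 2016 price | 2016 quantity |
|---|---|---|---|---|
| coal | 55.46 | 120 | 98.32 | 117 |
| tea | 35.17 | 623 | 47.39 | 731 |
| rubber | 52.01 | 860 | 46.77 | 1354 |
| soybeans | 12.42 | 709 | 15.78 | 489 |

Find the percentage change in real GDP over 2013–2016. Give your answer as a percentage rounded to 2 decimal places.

32.39%

Real GDP 2013 = Nominal GDP 2013 = 55.46·120 + 35.17·623 + 52.01·860 + 12.42·709 = 82100.49.
Real GDP 2016 (at 2013 prices) = 55.46·117 + 35.17·731 + 52.01·1354 + 12.42·489 = 108693.01.
Real growth = 108693.01/82100.49 − 1 = 0.3239.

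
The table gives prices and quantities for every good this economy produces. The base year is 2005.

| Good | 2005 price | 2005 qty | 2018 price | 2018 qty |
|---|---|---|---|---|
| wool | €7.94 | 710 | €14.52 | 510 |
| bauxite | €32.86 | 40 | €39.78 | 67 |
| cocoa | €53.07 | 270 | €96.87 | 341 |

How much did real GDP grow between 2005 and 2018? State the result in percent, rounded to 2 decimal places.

Real GDP 2005 = Nominal GDP 2005 = 7.94·710 + 32.86·40 + 53.07·270 = 21280.70.
Real GDP 2018 (at 2005 prices) = 7.94·510 + 32.86·67 + 53.07·341 = 24347.89.
Real growth = 24347.89/21280.70 − 1 = 0.1441.

14.41%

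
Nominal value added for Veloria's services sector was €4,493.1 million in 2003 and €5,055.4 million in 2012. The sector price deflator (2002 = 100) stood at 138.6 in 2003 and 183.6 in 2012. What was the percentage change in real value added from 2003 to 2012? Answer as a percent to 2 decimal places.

-15.06%

Deflate each year: 2003 → 4493.1/1.386 = 3241.77; 2012 → 5055.4/1.836 = 2753.49.
So real value added changed by 2753.49/3241.77 − 1 = -0.1506, i.e. -15.06%.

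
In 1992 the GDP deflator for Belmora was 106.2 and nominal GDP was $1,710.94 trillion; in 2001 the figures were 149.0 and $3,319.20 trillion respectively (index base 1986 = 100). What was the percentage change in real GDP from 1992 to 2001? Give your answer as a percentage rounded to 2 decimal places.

38.27%

Deflate each year: 1992 → 1710.94/1.062 = 1611.05; 2001 → 3319.20/1.490 = 2227.65.
So real GDP changed by 2227.65/1611.05 − 1 = 0.3827, i.e. 38.27%.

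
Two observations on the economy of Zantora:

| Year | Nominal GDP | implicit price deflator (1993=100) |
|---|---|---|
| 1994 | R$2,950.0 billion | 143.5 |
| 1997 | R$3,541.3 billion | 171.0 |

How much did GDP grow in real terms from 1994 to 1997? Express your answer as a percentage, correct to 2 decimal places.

Real GDP 1994 = 2950.0 / 1.435 = 2055.75.
Real GDP 1997 = 3541.3 / 1.710 = 2070.94.
Real growth = 2070.94 / 2055.75 − 1 = 0.0074.

0.74%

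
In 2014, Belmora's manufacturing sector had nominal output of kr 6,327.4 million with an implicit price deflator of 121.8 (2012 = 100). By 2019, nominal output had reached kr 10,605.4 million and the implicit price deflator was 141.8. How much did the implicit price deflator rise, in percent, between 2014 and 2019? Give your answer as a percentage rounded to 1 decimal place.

16.4%

Price-level change = 141.8 / 121.8 − 1 = 0.1642.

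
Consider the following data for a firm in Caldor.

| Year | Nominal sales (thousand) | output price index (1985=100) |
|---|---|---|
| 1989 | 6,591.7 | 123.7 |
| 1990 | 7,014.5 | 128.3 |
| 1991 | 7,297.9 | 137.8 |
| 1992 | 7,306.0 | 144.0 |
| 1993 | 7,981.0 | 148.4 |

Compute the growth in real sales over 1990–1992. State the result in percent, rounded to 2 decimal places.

Real sales 1990 = 7014.5/1.283 = 5467.26.
Real sales 1992 = 7306.0/1.440 = 5073.61.
Change = 5073.61/5467.26 − 1 = -0.0720.

-7.20%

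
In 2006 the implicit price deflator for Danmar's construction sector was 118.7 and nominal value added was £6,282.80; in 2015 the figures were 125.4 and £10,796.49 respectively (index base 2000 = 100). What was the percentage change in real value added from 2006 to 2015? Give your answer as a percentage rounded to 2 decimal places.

Real value added 2006 = 6282.80 / 1.187 = 5293.01.
Real value added 2015 = 10796.49 / 1.254 = 8609.64.
Real growth = 8609.64 / 5293.01 − 1 = 0.6266.

62.66%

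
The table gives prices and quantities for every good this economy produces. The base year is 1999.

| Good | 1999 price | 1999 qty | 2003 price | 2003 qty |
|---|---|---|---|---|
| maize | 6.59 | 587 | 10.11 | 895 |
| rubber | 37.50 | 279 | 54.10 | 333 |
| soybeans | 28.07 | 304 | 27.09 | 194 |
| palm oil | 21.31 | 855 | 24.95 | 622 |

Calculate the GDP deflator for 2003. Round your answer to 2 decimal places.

128.99

Nominal GDP 2003 = 10.11·895 + 54.10·333 + 27.09·194 + 24.95·622 = 47838.11.
Real GDP 2003 (at 1999 prices) = 6.59·895 + 37.50·333 + 28.07·194 + 21.31·622 = 37085.95.
Deflator = Nominal/Real × 100 = 47838.11/37085.95 × 100 = 128.993.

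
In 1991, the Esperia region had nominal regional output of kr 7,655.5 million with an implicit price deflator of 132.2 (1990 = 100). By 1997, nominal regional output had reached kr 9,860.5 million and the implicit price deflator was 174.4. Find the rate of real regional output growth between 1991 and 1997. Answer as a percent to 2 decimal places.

Deflate each year: 1991 → 7655.5/1.322 = 5790.85; 1997 → 9860.5/1.744 = 5653.96.
So real regional output changed by 5653.96/5790.85 − 1 = -0.0236, i.e. -2.36%.

-2.36%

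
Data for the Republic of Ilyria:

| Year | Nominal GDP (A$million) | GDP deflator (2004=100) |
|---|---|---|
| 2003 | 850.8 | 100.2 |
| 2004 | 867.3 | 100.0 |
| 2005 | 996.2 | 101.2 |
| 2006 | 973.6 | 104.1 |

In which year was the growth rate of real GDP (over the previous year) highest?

2004: real = 867.3/1.000 = 867.30; growth vs 2003 (849.10) = 2.14%.
2005: real = 996.2/1.012 = 984.39; growth vs 2004 (867.30) = 13.50%.
2006: real = 973.6/1.041 = 935.25; growth vs 2005 (984.39) = -4.99%.

2005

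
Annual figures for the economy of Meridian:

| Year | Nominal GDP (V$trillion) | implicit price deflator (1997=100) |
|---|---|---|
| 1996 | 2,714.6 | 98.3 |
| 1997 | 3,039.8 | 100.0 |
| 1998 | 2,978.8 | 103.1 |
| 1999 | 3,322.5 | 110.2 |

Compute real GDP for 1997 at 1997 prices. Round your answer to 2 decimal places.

Real GDP 1997 = 3039.8 / 1.000 = 3039.80.

V$3,039.80 trillion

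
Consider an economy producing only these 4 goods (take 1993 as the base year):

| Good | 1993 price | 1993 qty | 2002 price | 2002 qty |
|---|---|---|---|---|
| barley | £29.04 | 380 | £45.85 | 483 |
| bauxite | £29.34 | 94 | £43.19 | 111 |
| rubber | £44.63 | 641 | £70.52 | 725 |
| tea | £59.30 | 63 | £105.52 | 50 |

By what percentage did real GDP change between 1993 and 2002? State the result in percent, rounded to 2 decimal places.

Real GDP 1993 = Nominal GDP 1993 = 29.04·380 + 29.34·94 + 44.63·641 + 59.30·63 = 46136.89.
Real GDP 2002 (at 1993 prices) = 29.04·483 + 29.34·111 + 44.63·725 + 59.30·50 = 52604.81.
Real growth = 52604.81/46136.89 − 1 = 0.1402.

14.02%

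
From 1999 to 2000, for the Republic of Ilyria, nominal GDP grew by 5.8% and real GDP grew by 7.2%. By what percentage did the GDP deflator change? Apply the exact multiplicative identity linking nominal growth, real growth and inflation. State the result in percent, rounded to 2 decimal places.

(1 + g_nom) = (1 + g_real)(1 + π), so π = 1.0580 / 1.0720 − 1 = -0.01306.

-1.31%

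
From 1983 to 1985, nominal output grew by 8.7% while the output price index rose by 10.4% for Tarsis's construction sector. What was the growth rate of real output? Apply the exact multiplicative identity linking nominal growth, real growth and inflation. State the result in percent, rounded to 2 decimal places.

-1.54%

(1 + g_nom) = (1 + g_real)(1 + π), so g_real = 1.0870 / 1.1040 − 1 = -0.01540.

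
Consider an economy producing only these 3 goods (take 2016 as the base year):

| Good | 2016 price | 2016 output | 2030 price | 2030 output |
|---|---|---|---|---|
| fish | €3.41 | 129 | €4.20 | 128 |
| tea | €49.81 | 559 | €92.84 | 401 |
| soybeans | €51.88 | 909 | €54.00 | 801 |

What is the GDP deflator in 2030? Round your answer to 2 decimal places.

Nominal GDP 2030 = 4.20·128 + 92.84·401 + 54.00·801 = 81020.44.
Real GDP 2030 (at 2016 prices) = 3.41·128 + 49.81·401 + 51.88·801 = 61966.17.
Deflator = Nominal/Real × 100 = 81020.44/61966.17 × 100 = 130.749.

130.75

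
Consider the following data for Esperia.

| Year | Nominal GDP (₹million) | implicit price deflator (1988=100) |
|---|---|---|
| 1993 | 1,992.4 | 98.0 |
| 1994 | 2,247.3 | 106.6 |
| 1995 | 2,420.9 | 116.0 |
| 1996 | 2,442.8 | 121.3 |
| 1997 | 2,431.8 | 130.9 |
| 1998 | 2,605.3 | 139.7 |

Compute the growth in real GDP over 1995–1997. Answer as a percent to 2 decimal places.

-10.98%

Real GDP 1995 = 2420.9/1.160 = 2086.98.
Real GDP 1997 = 2431.8/1.309 = 1857.75.
Change = 1857.75/2086.98 − 1 = -0.1098.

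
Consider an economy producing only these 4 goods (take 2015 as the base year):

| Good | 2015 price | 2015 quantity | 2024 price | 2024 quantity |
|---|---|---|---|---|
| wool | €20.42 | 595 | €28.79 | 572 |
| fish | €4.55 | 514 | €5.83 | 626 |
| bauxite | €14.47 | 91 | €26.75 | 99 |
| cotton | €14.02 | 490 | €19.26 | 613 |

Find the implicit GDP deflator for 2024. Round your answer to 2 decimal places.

Nominal GDP 2024 = 28.79·572 + 5.83·626 + 26.75·99 + 19.26·613 = 34572.09.
Real GDP 2024 (at 2015 prices) = 20.42·572 + 4.55·626 + 14.47·99 + 14.02·613 = 24555.33.
Deflator = Nominal/Real × 100 = 34572.09/24555.33 × 100 = 140.793.

140.79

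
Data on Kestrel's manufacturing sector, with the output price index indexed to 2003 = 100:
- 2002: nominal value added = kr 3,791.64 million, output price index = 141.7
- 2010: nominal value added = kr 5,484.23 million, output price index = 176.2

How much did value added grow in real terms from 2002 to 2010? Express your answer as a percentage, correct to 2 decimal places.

Real value added 2002 = 3791.64 / 1.417 = 2675.82.
Real value added 2010 = 5484.23 / 1.762 = 3112.50.
Real growth = 3112.50 / 2675.82 − 1 = 0.1632.

16.32%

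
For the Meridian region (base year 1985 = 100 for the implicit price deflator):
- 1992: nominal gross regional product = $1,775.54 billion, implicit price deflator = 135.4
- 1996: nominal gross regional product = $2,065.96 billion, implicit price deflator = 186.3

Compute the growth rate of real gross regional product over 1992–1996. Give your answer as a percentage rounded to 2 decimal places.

Deflate each year: 1992 → 1775.54/1.354 = 1311.33; 1996 → 2065.96/1.863 = 1108.94.
So real gross regional product changed by 1108.94/1311.33 − 1 = -0.1543, i.e. -15.43%.

-15.43%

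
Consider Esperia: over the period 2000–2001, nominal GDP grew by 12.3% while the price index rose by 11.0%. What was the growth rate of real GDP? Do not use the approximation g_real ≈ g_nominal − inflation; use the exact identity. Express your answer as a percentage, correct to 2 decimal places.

1.17%

(1 + g_nom) = (1 + g_real)(1 + π), so g_real = 1.1230 / 1.1100 − 1 = 0.01171.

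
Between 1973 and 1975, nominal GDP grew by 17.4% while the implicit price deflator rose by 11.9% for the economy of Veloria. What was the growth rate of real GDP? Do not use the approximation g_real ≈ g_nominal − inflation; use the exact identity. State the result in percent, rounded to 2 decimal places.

(1 + g_nom) = (1 + g_real)(1 + π), so g_real = 1.1740 / 1.1190 − 1 = 0.04915.

4.92%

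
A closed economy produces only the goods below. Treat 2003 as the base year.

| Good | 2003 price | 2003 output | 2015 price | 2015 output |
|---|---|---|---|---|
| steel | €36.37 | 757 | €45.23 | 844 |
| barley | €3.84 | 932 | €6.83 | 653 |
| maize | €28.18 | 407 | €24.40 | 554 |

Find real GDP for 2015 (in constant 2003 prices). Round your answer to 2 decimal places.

Real GDP 2015 = Σ (p_2003 × q_2015) = 36.37·844 + 3.84·653 + 28.18·554 = 48815.52.

€48815.52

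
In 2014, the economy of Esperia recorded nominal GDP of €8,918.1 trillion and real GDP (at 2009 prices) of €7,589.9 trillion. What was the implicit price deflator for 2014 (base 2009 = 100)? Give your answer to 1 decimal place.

implicit price deflator = (Nominal / Real) × 100 = 8918.1 / 7589.9 × 100 = 117.50.

117.5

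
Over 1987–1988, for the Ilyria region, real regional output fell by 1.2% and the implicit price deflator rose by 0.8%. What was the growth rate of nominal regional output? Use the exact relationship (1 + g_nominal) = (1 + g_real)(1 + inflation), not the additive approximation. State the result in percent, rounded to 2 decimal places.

(1 + g_nom) = (1 + g_real)(1 + π) = 0.9880 × 1.0080 = 0.99590.

-0.41%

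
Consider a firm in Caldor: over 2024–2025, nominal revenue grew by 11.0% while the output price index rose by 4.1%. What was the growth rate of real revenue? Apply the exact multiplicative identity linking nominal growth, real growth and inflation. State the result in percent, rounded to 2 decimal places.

6.63%

(1 + g_nom) = (1 + g_real)(1 + π), so g_real = 1.1100 / 1.0410 − 1 = 0.06628.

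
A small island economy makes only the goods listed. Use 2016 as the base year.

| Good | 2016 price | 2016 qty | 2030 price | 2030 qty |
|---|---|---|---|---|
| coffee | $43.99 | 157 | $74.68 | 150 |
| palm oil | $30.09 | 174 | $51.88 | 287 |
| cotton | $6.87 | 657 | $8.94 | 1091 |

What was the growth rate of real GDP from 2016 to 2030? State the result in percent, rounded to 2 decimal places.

Real GDP 2016 = Nominal GDP 2016 = 43.99·157 + 30.09·174 + 6.87·657 = 16655.68.
Real GDP 2030 (at 2016 prices) = 43.99·150 + 30.09·287 + 6.87·1091 = 22729.50.
Real growth = 22729.50/16655.68 − 1 = 0.3647.

36.47%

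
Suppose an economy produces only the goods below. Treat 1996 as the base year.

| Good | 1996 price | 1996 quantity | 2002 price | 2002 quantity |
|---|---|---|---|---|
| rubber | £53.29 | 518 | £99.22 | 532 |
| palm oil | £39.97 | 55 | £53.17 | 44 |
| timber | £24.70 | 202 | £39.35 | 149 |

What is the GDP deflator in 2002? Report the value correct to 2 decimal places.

180.49

Nominal GDP 2002 = 99.22·532 + 53.17·44 + 39.35·149 = 60987.67.
Real GDP 2002 (at 1996 prices) = 53.29·532 + 39.97·44 + 24.70·149 = 33789.26.
Deflator = Nominal/Real × 100 = 60987.67/33789.26 × 100 = 180.494.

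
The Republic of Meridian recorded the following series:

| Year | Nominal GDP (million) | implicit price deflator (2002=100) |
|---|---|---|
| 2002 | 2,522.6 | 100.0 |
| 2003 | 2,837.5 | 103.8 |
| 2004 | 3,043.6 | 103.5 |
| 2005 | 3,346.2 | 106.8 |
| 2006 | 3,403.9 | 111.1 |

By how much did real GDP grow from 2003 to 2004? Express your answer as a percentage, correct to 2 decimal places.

7.57%

Real GDP 2003 = 2837.5/1.038 = 2733.62.
Real GDP 2004 = 3043.6/1.035 = 2940.68.
Change = 2940.68/2733.62 − 1 = 0.0757.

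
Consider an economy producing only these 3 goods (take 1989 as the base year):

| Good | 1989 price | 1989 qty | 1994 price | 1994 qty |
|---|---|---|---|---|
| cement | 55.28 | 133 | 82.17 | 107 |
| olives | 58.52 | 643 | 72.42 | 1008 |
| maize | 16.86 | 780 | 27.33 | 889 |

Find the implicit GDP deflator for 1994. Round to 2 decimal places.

132.79

Nominal GDP 1994 = 82.17·107 + 72.42·1008 + 27.33·889 = 106087.92.
Real GDP 1994 (at 1989 prices) = 55.28·107 + 58.52·1008 + 16.86·889 = 79891.66.
Deflator = Nominal/Real × 100 = 106087.92/79891.66 × 100 = 132.790.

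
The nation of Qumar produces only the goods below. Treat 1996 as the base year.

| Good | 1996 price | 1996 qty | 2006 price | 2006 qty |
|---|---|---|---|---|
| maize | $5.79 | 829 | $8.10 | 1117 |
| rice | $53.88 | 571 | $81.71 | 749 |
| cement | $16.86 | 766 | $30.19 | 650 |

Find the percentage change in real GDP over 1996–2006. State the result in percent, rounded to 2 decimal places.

Real GDP 1996 = Nominal GDP 1996 = 5.79·829 + 53.88·571 + 16.86·766 = 48480.15.
Real GDP 2006 (at 1996 prices) = 5.79·1117 + 53.88·749 + 16.86·650 = 57782.55.
Real growth = 57782.55/48480.15 − 1 = 0.1919.

19.19%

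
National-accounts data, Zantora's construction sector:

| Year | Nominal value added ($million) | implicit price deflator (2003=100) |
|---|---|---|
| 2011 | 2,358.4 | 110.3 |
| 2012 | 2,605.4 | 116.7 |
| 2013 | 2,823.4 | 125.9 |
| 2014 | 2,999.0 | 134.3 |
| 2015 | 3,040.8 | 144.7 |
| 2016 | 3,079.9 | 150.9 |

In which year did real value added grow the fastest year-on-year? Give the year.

2012

2012: real = 2605.4/1.167 = 2232.56; growth vs 2011 (2138.17) = 4.41%.
2013: real = 2823.4/1.259 = 2242.57; growth vs 2012 (2232.56) = 0.45%.
2014: real = 2999.0/1.343 = 2233.06; growth vs 2013 (2242.57) = -0.42%.
2015: real = 3040.8/1.447 = 2101.45; growth vs 2014 (2233.06) = -5.89%.
2016: real = 3079.9/1.509 = 2041.02; growth vs 2015 (2101.45) = -2.88%.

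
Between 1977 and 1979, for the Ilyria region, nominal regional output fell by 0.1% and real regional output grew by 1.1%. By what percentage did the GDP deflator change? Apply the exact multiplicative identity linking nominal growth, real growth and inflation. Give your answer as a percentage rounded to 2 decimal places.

(1 + g_nom) = (1 + g_real)(1 + π), so π = 0.9990 / 1.0110 − 1 = -0.01187.

-1.19%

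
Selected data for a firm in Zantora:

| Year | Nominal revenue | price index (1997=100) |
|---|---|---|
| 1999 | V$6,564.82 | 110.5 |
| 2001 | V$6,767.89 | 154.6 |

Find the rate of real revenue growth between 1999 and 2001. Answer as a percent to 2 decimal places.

Real revenue 1999 = 6564.82 / 1.105 = 5941.01.
Real revenue 2001 = 6767.89 / 1.546 = 4377.68.
Real growth = 4377.68 / 5941.01 − 1 = -0.2631.

-26.31%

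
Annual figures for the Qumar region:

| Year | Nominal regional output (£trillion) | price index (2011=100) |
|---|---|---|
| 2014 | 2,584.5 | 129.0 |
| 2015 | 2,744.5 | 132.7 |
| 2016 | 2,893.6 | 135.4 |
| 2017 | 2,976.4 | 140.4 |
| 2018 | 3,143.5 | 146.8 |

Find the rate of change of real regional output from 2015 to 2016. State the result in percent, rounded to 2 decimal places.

3.33%

Real regional output 2015 = 2744.5/1.327 = 2068.20.
Real regional output 2016 = 2893.6/1.354 = 2137.08.
Change = 2137.08/2068.20 − 1 = 0.0333.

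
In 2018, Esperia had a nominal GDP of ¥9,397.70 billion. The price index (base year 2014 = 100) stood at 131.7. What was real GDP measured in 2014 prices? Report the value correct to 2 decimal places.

Real GDP = Nominal / (price index/100) = 9397.70 / 1.317 = 7135.69.

¥7,135.69 billion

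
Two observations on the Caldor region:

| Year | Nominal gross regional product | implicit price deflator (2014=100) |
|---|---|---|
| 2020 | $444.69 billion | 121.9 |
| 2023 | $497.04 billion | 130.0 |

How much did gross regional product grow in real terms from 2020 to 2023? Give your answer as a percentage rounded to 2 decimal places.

Real gross regional product 2020 = 444.69 / 1.219 = 364.80.
Real gross regional product 2023 = 497.04 / 1.300 = 382.34.
Real growth = 382.34 / 364.80 − 1 = 0.0481.

4.81%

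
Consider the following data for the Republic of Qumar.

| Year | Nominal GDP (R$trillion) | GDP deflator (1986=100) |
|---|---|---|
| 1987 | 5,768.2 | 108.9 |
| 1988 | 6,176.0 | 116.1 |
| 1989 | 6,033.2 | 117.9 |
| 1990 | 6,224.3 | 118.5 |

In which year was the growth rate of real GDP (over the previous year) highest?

1990

1988: real = 6176.0/1.161 = 5319.55; growth vs 1987 (5296.79) = 0.43%.
1989: real = 6033.2/1.179 = 5117.22; growth vs 1988 (5319.55) = -3.80%.
1990: real = 6224.3/1.185 = 5252.57; growth vs 1989 (5117.22) = 2.64%.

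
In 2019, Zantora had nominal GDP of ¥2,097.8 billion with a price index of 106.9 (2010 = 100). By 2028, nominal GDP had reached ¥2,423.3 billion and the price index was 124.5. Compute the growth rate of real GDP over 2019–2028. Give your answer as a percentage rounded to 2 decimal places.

Deflate each year: 2019 → 2097.8/1.069 = 1962.39; 2028 → 2423.3/1.245 = 1946.43.
So real GDP changed by 1946.43/1962.39 − 1 = -0.0081, i.e. -0.81%.

-0.81%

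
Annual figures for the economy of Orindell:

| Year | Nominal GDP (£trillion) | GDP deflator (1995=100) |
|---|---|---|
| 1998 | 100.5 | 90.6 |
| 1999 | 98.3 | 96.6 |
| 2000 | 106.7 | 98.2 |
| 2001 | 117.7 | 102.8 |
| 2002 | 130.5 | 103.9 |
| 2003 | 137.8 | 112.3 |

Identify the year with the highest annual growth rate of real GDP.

1999: real = 98.3/0.966 = 101.76; growth vs 1998 (110.93) = -8.27%.
2000: real = 106.7/0.982 = 108.66; growth vs 1999 (101.76) = 6.78%.
2001: real = 117.7/1.028 = 114.49; growth vs 2000 (108.66) = 5.37%.
2002: real = 130.5/1.039 = 125.60; growth vs 2001 (114.49) = 9.70%.
2003: real = 137.8/1.123 = 122.71; growth vs 2002 (125.60) = -2.30%.

2002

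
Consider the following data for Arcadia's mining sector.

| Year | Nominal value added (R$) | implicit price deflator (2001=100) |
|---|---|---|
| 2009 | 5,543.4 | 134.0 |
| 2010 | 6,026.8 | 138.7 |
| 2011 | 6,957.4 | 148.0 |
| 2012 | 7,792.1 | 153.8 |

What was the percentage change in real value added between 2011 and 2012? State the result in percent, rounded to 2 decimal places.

7.77%

Real value added 2011 = 6957.4/1.480 = 4700.95.
Real value added 2012 = 7792.1/1.538 = 5066.38.
Change = 5066.38/4700.95 − 1 = 0.0777.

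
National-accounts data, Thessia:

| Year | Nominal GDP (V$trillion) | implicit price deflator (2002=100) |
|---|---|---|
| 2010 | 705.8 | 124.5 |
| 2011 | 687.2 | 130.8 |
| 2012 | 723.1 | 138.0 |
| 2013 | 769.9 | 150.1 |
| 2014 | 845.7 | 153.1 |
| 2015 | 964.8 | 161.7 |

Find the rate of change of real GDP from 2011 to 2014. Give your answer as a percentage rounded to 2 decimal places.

Real GDP 2011 = 687.2/1.308 = 525.38.
Real GDP 2014 = 845.7/1.531 = 552.38.
Change = 552.38/525.38 − 1 = 0.0514.

5.14%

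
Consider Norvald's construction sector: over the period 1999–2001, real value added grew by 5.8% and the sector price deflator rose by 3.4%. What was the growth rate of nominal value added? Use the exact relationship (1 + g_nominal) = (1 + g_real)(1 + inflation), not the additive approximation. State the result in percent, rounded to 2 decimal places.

(1 + g_nom) = (1 + g_real)(1 + π) = 1.0580 × 1.0340 = 1.09397.

9.40%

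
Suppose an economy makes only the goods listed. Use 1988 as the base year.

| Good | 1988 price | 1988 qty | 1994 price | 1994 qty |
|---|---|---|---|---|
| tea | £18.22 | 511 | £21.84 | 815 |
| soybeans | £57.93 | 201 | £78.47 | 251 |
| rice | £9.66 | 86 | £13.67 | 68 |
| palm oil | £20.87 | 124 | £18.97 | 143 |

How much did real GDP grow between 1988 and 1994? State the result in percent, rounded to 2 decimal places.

35.52%

Real GDP 1988 = Nominal GDP 1988 = 18.22·511 + 57.93·201 + 9.66·86 + 20.87·124 = 24372.99.
Real GDP 1994 (at 1988 prices) = 18.22·815 + 57.93·251 + 9.66·68 + 20.87·143 = 33031.02.
Real growth = 33031.02/24372.99 − 1 = 0.3552.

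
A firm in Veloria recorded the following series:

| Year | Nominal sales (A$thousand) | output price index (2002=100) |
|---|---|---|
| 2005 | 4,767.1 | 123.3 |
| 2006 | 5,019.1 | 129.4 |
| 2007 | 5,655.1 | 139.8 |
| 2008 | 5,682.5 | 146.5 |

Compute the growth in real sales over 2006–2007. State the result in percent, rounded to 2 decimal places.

4.29%

Real sales 2006 = 5019.1/1.294 = 3878.75.
Real sales 2007 = 5655.1/1.398 = 4045.14.
Change = 4045.14/3878.75 − 1 = 0.0429.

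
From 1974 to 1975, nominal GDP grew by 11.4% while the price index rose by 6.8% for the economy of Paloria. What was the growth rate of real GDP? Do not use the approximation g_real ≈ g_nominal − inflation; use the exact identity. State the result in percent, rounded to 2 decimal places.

4.31%

(1 + g_nom) = (1 + g_real)(1 + π), so g_real = 1.1140 / 1.0680 − 1 = 0.04307.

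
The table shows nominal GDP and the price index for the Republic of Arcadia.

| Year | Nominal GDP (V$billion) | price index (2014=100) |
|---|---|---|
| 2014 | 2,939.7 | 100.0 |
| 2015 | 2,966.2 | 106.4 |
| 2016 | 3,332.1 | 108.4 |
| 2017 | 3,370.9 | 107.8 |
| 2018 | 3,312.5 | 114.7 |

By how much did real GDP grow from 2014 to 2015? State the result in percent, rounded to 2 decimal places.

-5.17%

Real GDP 2014 = 2939.7/1.000 = 2939.70.
Real GDP 2015 = 2966.2/1.064 = 2787.78.
Change = 2787.78/2939.70 − 1 = -0.0517.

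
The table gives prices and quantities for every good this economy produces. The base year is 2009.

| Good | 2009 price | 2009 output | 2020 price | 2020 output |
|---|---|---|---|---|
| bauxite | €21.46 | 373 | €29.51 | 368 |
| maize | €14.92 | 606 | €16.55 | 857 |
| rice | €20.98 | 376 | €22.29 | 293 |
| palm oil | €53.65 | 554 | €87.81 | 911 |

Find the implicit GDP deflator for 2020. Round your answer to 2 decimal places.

147.37

Nominal GDP 2020 = 29.51·368 + 16.55·857 + 22.29·293 + 87.81·911 = 111568.91.
Real GDP 2020 (at 2009 prices) = 21.46·368 + 14.92·857 + 20.98·293 + 53.65·911 = 75706.01.
Deflator = Nominal/Real × 100 = 111568.91/75706.01 × 100 = 147.371.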